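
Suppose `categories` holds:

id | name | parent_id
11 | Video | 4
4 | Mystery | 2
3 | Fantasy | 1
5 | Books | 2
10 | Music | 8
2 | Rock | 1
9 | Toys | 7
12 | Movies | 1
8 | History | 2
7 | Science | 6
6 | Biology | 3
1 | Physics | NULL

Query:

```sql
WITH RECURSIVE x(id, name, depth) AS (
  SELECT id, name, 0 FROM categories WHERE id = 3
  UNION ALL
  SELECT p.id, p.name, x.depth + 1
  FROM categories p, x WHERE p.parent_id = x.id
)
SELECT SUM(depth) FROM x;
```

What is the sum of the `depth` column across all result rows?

6

Base: id=3 (Fantasy) at depth 0.
Iteration 1: rows with parent_id in {3} -> Biology (id 6, depth 1).
Iteration 2: rows with parent_id in {6} -> Science (id 7, depth 2).
Iteration 3: rows with parent_id in {7} -> Toys (id 9, depth 3).
Iteration 4: no rows with parent_id in {9}; recursion stops.
SUM(depth) = 0 + 1 + 2 + 3 = 6.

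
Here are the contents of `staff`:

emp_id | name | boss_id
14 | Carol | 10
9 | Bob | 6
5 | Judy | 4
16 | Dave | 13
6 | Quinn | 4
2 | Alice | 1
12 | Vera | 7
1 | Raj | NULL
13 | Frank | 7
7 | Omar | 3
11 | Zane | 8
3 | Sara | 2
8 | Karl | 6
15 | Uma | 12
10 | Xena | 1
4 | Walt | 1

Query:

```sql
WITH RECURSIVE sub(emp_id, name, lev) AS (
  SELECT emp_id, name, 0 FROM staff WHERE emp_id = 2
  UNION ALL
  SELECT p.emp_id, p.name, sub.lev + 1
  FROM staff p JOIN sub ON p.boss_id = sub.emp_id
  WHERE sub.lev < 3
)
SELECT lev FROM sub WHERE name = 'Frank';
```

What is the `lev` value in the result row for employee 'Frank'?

3

Base: emp_id=2 (Alice) at lev 0.
Iteration 1: rows with boss_id in {2} -> Sara (id 3, lev 1).
Iteration 2: rows with boss_id in {3} -> Omar (id 7, lev 2).
Iteration 3: rows with boss_id in {7} -> Vera (id 12, lev 3), Frank (id 13, lev 3).
Iteration 4: lev < 3 fails for all current rows; recursion stops.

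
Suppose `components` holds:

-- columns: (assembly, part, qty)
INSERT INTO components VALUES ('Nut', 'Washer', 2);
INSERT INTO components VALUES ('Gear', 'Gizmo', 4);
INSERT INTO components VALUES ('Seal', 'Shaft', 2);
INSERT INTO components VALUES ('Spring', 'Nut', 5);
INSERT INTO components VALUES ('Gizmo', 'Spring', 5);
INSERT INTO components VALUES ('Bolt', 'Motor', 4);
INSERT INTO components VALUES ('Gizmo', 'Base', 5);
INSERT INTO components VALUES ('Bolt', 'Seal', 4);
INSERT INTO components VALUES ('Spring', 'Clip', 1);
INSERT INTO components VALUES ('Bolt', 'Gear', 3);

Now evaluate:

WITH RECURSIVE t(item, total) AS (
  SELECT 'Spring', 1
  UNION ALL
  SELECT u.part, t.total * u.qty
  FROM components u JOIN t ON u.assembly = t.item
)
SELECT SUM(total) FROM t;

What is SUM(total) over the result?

Base: (Spring, total=1).
Iteration 1: components of {Spring} -> Clip = 1*1 = 1, Nut = 1*5 = 5.
Iteration 2: components of {Clip,Nut} -> Washer = 5*2 = 10.
Iteration 3: no further components; recursion stops.
SUM(total) = 1 + 1 + 5 + 10 = 17.

17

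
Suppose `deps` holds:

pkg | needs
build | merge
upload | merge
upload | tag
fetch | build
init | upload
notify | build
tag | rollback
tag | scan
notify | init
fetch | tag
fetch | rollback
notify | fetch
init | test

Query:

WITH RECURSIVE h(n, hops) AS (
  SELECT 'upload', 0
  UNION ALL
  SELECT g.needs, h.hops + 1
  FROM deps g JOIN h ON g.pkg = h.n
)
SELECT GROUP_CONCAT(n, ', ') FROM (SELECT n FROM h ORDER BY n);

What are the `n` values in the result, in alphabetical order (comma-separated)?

Base: (upload, hops=0).
Iteration 1: edges from {upload} -> (merge, hops=1), (tag, hops=1).
Iteration 2: edges from {merge,tag} -> (rollback, hops=2), (scan, hops=2).
Iteration 3: no outgoing edges from {rollback,scan}; recursion stops.

merge, rollback, scan, tag, upload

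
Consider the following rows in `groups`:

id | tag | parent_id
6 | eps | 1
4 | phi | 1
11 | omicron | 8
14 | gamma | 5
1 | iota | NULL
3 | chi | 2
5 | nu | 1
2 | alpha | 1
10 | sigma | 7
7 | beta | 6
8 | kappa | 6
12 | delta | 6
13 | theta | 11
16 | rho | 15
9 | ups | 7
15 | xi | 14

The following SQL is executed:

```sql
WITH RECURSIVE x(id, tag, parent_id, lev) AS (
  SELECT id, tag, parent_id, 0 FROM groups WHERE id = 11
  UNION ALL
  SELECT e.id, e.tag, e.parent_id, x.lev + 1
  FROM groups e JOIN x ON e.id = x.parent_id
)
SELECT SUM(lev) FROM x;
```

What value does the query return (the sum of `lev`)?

Base: id=11 (omicron), parent_id=8, lev 0.
Iteration 1: join on id=8 -> kappa (id 8, parent_id=6, lev 1).
Iteration 2: join on id=6 -> eps (id 6, parent_id=1, lev 2).
Iteration 3: join on id=1 -> iota (id 1, parent_id=NULL, lev 3).
Iteration 4: parent_id is NULL; no match; recursion stops.
SUM(lev) = 0 + 1 + 2 + 3 = 6.

6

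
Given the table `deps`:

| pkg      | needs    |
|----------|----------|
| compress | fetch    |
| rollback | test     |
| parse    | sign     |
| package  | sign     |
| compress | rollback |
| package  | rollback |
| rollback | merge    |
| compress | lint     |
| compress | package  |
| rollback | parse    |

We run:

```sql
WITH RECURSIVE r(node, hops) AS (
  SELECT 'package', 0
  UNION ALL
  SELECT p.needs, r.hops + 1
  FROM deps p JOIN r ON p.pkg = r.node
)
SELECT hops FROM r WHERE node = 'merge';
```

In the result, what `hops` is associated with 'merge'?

2

Base: (package, hops=0).
Iteration 1: edges from {package} -> (rollback, hops=1), (sign, hops=1).
Iteration 2: edges from {rollback,sign} -> (merge, hops=2), (parse, hops=2), (test, hops=2).
Iteration 3: edges from {merge,parse,test} -> (sign, hops=3).
Iteration 4: no outgoing edges from {sign}; recursion stops.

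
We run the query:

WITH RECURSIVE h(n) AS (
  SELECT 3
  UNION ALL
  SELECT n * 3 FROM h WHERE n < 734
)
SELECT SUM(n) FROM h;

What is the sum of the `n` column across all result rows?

3279

Base: n=3.
Iteration 1: 3 < 734 holds -> n = 3 * 3 = 9.
Iteration 2: 9 < 734 holds -> n = 9 * 3 = 27.
Iteration 3: 27 < 734 holds -> n = 27 * 3 = 81.
Iteration 4: 81 < 734 holds -> n = 81 * 3 = 243.
Iteration 5: 243 < 734 holds -> n = 243 * 3 = 729.
Iteration 6: 729 < 734 holds -> n = 729 * 3 = 2187.
Iteration 7: 2187 < 734 fails; recursion stops.
SUM(n) = 3 + 9 + 27 + 81 + 243 + 729 + 2187 = 3279.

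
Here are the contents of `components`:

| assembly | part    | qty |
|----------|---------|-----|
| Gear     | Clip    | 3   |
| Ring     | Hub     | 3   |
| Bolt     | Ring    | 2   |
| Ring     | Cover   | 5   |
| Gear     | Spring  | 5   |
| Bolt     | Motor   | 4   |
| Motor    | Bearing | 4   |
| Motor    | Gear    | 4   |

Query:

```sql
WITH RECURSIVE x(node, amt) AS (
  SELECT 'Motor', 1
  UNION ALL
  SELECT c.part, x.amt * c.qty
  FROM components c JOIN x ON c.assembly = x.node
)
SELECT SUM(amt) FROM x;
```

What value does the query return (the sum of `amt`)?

41

Base: (Motor, amt=1).
Iteration 1: components of {Motor} -> Bearing = 1*4 = 4, Gear = 1*4 = 4.
Iteration 2: components of {Bearing,Gear} -> Clip = 4*3 = 12, Spring = 4*5 = 20.
Iteration 3: no further components; recursion stops.
SUM(amt) = 1 + 4 + 4 + 12 + 20 = 41.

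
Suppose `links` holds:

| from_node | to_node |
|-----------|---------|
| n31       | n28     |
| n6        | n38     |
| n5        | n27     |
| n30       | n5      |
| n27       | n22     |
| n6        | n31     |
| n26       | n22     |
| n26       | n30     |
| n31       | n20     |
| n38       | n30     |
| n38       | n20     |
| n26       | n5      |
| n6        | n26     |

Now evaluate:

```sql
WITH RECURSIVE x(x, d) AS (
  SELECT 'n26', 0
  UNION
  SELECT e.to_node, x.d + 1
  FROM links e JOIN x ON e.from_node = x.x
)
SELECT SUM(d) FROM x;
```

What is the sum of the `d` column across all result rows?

17

Base: (n26, d=0).
Iteration 1: edges from {n26} -> (n22, d=1), (n30, d=1), (n5, d=1).
Iteration 2: edges from {n22,n30,n5} -> (n27, d=2), (n5, d=2).
Iteration 3: edges from {n27,n5} -> (n22, d=3), (n27, d=3).
Iteration 4: edges from {n22,n27} -> (n22, d=4).
Iteration 5: no outgoing edges from {n22}; recursion stops.
SUM(d) = 0 + 1 + 1 + 1 + 2 + 2 + 3 + 3 + 4 = 17.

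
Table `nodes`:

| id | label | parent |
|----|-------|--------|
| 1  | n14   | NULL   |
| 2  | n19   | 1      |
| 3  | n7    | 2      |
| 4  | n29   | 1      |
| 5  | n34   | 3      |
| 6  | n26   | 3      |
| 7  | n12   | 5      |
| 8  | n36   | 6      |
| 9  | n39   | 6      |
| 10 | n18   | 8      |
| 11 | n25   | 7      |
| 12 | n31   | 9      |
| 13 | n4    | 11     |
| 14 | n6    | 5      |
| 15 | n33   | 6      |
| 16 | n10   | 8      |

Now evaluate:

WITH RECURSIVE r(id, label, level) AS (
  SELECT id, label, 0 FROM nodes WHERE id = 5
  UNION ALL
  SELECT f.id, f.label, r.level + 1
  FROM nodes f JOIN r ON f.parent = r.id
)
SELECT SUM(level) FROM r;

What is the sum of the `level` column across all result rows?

Base: id=5 (n34) at level 0.
Iteration 1: rows with parent in {5} -> n12 (id 7, level 1), n6 (id 14, level 1).
Iteration 2: rows with parent in {7,14} -> n25 (id 11, level 2).
Iteration 3: rows with parent in {11} -> n4 (id 13, level 3).
Iteration 4: no rows with parent in {13}; recursion stops.
SUM(level) = 0 + 1 + 1 + 2 + 3 = 7.

7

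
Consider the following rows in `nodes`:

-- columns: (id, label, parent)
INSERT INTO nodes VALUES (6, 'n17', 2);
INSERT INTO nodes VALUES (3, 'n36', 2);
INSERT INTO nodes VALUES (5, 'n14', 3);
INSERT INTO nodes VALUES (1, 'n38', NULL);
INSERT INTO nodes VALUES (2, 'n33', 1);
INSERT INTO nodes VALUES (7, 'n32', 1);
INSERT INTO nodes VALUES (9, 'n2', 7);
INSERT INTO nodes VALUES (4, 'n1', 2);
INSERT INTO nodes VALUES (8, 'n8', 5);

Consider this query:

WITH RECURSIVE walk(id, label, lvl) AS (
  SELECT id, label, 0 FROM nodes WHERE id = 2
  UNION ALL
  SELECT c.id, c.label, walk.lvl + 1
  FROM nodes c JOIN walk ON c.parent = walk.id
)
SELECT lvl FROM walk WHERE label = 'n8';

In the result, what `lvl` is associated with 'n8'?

3

Base: id=2 (n33) at lvl 0.
Iteration 1: rows with parent in {2} -> n36 (id 3, lvl 1), n1 (id 4, lvl 1), n17 (id 6, lvl 1).
Iteration 2: rows with parent in {3,4,6} -> n14 (id 5, lvl 2).
Iteration 3: rows with parent in {5} -> n8 (id 8, lvl 3).
Iteration 4: no rows with parent in {8}; recursion stops.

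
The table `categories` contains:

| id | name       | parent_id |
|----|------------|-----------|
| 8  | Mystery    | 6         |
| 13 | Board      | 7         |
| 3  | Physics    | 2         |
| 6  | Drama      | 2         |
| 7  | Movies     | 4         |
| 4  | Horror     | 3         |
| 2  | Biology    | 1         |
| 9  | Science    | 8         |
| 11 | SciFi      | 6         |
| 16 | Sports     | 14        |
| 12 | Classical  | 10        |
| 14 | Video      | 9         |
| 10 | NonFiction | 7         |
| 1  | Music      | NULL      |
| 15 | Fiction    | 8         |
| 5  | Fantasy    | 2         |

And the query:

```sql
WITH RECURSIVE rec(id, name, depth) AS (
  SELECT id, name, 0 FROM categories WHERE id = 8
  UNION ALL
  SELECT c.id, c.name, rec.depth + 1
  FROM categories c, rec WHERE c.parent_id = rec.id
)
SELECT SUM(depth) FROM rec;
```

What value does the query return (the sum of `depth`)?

7

Base: id=8 (Mystery) at depth 0.
Iteration 1: rows with parent_id in {8} -> Science (id 9, depth 1), Fiction (id 15, depth 1).
Iteration 2: rows with parent_id in {9,15} -> Video (id 14, depth 2).
Iteration 3: rows with parent_id in {14} -> Sports (id 16, depth 3).
Iteration 4: no rows with parent_id in {16}; recursion stops.
SUM(depth) = 0 + 1 + 1 + 2 + 3 = 7.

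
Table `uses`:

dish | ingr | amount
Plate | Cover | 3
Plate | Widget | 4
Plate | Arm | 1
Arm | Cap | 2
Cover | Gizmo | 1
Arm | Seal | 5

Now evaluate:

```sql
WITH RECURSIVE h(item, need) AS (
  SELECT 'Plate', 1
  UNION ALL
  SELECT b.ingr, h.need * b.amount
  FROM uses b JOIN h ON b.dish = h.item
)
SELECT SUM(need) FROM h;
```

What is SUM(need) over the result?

Base: (Plate, need=1).
Iteration 1: components of {Plate} -> Arm = 1*1 = 1, Cover = 1*3 = 3, Widget = 1*4 = 4.
Iteration 2: components of {Arm,Cover,Widget} -> Cap = 1*2 = 2, Gizmo = 3*1 = 3, Seal = 1*5 = 5.
Iteration 3: no further components; recursion stops.
SUM(need) = 1 + 3 + 4 + 1 + 3 + 2 + 5 = 19.

19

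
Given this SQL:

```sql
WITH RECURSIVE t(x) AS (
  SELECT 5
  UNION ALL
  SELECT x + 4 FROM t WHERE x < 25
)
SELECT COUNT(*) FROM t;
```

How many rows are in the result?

Base: x=5.
Iteration 1: 5 < 25 holds -> x = 5 + 4 = 9.
Iteration 2: 9 < 25 holds -> x = 9 + 4 = 13.
Iteration 3: 13 < 25 holds -> x = 13 + 4 = 17.
Iteration 4: 17 < 25 holds -> x = 17 + 4 = 21.
Iteration 5: 21 < 25 holds -> x = 21 + 4 = 25.
Iteration 6: 25 < 25 fails; recursion stops.
Total rows emitted: 6.

6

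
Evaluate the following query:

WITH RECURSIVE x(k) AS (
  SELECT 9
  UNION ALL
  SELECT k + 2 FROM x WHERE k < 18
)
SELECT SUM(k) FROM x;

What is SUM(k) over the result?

Base: k=9.
Iteration 1: 9 < 18 holds -> k = 9 + 2 = 11.
Iteration 2: 11 < 18 holds -> k = 11 + 2 = 13.
Iteration 3: 13 < 18 holds -> k = 13 + 2 = 15.
Iteration 4: 15 < 18 holds -> k = 15 + 2 = 17.
Iteration 5: 17 < 18 holds -> k = 17 + 2 = 19.
Iteration 6: 19 < 18 fails; recursion stops.
SUM(k) = 9 + 11 + 13 + 15 + 17 + 19 = 84.

84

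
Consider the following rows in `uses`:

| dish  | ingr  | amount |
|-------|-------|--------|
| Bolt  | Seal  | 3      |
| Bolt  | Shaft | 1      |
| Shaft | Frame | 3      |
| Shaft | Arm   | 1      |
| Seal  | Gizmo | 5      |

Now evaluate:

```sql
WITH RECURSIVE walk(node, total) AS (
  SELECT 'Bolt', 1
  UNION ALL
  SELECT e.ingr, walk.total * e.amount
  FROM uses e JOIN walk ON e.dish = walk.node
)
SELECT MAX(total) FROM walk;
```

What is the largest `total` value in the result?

15

Base: (Bolt, total=1).
Iteration 1: components of {Bolt} -> Seal = 1*3 = 3, Shaft = 1*1 = 1.
Iteration 2: components of {Seal,Shaft} -> Arm = 1*1 = 1, Frame = 1*3 = 3, Gizmo = 3*5 = 15.
Iteration 3: no further components; recursion stops.
total values: 1, 3, 1, 15, 3, 1; the maximum is 15.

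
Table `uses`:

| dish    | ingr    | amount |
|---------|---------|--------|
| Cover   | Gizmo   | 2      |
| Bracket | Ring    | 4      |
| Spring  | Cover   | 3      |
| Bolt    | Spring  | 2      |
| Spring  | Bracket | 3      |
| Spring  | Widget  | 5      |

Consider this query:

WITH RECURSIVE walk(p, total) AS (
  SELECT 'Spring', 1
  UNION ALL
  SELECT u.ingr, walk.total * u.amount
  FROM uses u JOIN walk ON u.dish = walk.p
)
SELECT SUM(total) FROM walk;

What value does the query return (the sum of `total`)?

30

Base: (Spring, total=1).
Iteration 1: components of {Spring} -> Bracket = 1*3 = 3, Cover = 1*3 = 3, Widget = 1*5 = 5.
Iteration 2: components of {Bracket,Cover,Widget} -> Gizmo = 3*2 = 6, Ring = 3*4 = 12.
Iteration 3: no further components; recursion stops.
SUM(total) = 1 + 3 + 3 + 5 + 12 + 6 = 30.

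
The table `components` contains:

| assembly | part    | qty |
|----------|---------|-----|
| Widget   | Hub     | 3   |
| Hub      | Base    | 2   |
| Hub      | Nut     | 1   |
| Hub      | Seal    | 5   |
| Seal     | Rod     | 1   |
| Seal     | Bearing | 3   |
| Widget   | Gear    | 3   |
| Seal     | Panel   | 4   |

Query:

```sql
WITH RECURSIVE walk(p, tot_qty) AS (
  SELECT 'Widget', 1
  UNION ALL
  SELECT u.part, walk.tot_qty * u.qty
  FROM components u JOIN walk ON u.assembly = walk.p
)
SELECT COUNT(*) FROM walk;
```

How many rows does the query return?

Base: (Widget, tot_qty=1).
Iteration 1: components of {Widget} -> Gear = 1*3 = 3, Hub = 1*3 = 3.
Iteration 2: components of {Gear,Hub} -> Base = 3*2 = 6, Nut = 3*1 = 3, Seal = 3*5 = 15.
Iteration 3: components of {Base,Nut,Seal} -> Bearing = 15*3 = 45, Panel = 15*4 = 60, Rod = 15*1 = 15.
Iteration 4: no further components; recursion stops.
Total rows emitted: 9.

9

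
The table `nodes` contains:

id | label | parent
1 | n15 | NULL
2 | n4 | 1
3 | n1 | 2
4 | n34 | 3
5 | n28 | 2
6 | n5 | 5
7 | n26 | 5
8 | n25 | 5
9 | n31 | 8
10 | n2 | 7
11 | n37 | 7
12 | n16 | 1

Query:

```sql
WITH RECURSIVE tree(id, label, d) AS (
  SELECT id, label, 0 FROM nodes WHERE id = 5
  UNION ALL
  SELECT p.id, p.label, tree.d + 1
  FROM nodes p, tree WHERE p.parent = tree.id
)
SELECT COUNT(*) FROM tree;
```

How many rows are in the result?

Base: id=5 (n28) at d 0.
Iteration 1: rows with parent in {5} -> n5 (id 6, d 1), n26 (id 7, d 1), n25 (id 8, d 1).
Iteration 2: rows with parent in {6,7,8} -> n31 (id 9, d 2), n2 (id 10, d 2), n37 (id 11, d 2).
Iteration 3: no rows with parent in {9,10,11}; recursion stops.
Total rows emitted: 7.

7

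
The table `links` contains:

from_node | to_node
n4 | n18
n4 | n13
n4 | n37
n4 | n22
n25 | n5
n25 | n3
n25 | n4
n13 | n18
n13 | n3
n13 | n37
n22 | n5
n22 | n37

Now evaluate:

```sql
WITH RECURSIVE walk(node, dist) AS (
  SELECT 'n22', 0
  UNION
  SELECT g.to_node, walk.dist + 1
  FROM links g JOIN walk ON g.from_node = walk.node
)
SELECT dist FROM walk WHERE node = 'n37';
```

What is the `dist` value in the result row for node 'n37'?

Base: (n22, dist=0).
Iteration 1: edges from {n22} -> (n37, dist=1), (n5, dist=1).
Iteration 2: no outgoing edges from {n37,n5}; recursion stops.

1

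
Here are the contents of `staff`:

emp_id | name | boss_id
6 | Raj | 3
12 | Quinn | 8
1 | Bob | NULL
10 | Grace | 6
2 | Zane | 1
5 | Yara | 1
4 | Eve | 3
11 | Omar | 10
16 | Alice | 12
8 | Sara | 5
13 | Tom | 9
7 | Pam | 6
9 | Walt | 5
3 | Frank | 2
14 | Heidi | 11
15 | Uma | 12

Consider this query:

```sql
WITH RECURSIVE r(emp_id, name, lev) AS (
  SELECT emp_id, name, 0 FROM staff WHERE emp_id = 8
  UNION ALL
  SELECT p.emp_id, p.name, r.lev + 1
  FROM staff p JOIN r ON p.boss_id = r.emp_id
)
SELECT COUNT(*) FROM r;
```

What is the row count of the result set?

4

Base: emp_id=8 (Sara) at lev 0.
Iteration 1: rows with boss_id in {8} -> Quinn (id 12, lev 1).
Iteration 2: rows with boss_id in {12} -> Uma (id 15, lev 2), Alice (id 16, lev 2).
Iteration 3: no rows with boss_id in {15,16}; recursion stops.
Total rows emitted: 4.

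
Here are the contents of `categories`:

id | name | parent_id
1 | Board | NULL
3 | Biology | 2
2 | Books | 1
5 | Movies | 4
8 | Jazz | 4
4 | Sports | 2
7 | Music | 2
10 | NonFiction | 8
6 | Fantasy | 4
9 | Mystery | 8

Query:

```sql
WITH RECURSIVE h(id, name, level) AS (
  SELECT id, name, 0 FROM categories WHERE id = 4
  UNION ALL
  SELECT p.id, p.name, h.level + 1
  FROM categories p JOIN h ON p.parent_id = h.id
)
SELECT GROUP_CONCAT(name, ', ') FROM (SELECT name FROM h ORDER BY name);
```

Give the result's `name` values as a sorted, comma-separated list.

Fantasy, Jazz, Movies, Mystery, NonFiction, Sports

Base: id=4 (Sports) at level 0.
Iteration 1: rows with parent_id in {4} -> Movies (id 5, level 1), Fantasy (id 6, level 1), Jazz (id 8, level 1).
Iteration 2: rows with parent_id in {5,6,8} -> Mystery (id 9, level 2), NonFiction (id 10, level 2).
Iteration 3: no rows with parent_id in {9,10}; recursion stops.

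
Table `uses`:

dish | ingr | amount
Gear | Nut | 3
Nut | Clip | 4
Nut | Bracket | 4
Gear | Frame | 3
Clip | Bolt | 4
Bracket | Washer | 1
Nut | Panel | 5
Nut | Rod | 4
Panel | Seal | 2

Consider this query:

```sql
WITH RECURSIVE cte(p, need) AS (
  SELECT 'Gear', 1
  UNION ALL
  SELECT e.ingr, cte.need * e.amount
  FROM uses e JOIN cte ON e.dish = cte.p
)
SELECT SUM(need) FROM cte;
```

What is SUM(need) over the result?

Base: (Gear, need=1).
Iteration 1: components of {Gear} -> Frame = 1*3 = 3, Nut = 1*3 = 3.
Iteration 2: components of {Frame,Nut} -> Bracket = 3*4 = 12, Clip = 3*4 = 12, Panel = 3*5 = 15, Rod = 3*4 = 12.
Iteration 3: components of {Bracket,Clip,Panel,Rod} -> Bolt = 12*4 = 48, Seal = 15*2 = 30, Washer = 12*1 = 12.
Iteration 4: no further components; recursion stops.
SUM(need) = 1 + 3 + 3 + 12 + 12 + 15 + 12 + 48 + 12 + 30 = 148.

148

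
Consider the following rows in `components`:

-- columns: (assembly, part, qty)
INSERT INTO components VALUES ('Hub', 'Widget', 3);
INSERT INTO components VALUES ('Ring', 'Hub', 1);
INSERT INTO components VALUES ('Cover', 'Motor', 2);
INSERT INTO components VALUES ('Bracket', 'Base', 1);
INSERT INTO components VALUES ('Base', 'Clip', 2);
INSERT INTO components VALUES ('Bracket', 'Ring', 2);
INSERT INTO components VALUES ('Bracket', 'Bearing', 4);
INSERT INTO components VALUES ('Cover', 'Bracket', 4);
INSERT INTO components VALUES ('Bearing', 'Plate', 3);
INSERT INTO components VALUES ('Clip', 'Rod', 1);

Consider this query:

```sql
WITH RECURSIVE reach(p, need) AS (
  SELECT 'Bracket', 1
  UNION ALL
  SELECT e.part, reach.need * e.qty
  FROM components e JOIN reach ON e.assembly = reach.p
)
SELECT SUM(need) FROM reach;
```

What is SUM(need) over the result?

Base: (Bracket, need=1).
Iteration 1: components of {Bracket} -> Base = 1*1 = 1, Bearing = 1*4 = 4, Ring = 1*2 = 2.
Iteration 2: components of {Base,Bearing,Ring} -> Clip = 1*2 = 2, Hub = 2*1 = 2, Plate = 4*3 = 12.
Iteration 3: components of {Clip,Hub,Plate} -> Rod = 2*1 = 2, Widget = 2*3 = 6.
Iteration 4: no further components; recursion stops.
SUM(need) = 1 + 2 + 4 + 1 + 2 + 12 + 2 + 6 + 2 = 32.

32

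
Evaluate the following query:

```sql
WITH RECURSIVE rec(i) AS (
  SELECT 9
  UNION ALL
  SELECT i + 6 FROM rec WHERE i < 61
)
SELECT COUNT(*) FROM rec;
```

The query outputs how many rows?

10

Base: i=9.
Iteration 1: 9 < 61 holds -> i = 9 + 6 = 15.
Iteration 2: 15 < 61 holds -> i = 15 + 6 = 21.
Iteration 3: 21 < 61 holds -> i = 21 + 6 = 27.
Iteration 4: 27 < 61 holds -> i = 27 + 6 = 33.
Iteration 5: 33 < 61 holds -> i = 33 + 6 = 39.
Iteration 6: 39 < 61 holds -> i = 39 + 6 = 45.
Iteration 7: 45 < 61 holds -> i = 45 + 6 = 51.
Iteration 8: 51 < 61 holds -> i = 51 + 6 = 57.
Iteration 9: 57 < 61 holds -> i = 57 + 6 = 63.
Iteration 10: 63 < 61 fails; recursion stops.
Total rows emitted: 10.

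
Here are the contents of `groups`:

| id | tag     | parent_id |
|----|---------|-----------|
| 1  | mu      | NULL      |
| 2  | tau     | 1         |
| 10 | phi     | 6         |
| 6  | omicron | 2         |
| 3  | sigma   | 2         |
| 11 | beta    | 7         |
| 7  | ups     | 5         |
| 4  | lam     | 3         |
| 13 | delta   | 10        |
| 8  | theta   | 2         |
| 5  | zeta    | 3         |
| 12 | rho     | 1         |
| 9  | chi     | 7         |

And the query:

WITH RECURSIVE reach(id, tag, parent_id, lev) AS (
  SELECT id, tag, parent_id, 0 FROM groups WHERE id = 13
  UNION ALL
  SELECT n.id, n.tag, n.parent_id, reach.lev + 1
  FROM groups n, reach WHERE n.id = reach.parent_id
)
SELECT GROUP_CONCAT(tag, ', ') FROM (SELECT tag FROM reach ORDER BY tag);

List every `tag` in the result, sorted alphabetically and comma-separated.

Base: id=13 (delta), parent_id=10, lev 0.
Iteration 1: join on id=10 -> phi (id 10, parent_id=6, lev 1).
Iteration 2: join on id=6 -> omicron (id 6, parent_id=2, lev 2).
Iteration 3: join on id=2 -> tau (id 2, parent_id=1, lev 3).
Iteration 4: join on id=1 -> mu (id 1, parent_id=NULL, lev 4).
Iteration 5: parent_id is NULL; no match; recursion stops.

delta, mu, omicron, phi, tau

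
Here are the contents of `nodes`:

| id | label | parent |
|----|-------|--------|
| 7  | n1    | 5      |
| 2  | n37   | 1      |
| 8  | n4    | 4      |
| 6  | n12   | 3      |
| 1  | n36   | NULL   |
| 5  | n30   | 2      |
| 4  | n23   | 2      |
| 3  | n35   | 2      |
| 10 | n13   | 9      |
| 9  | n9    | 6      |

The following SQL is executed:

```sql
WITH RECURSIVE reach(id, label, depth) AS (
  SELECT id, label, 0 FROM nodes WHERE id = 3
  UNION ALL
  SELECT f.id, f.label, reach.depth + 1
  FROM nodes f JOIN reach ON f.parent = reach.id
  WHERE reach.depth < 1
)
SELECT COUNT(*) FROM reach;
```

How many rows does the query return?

2

Base: id=3 (n35) at depth 0.
Iteration 1: rows with parent in {3} -> n12 (id 6, depth 1).
Iteration 2: depth < 1 fails for all current rows; recursion stops.
Total rows emitted: 2.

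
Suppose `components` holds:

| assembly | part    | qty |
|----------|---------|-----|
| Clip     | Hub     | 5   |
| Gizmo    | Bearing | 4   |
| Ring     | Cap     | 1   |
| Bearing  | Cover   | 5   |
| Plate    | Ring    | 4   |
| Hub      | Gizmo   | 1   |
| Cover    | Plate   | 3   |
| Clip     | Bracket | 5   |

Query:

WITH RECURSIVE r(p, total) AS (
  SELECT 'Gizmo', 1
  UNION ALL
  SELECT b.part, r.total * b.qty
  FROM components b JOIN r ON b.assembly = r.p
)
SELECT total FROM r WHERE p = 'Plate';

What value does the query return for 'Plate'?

60

Base: (Gizmo, total=1).
Iteration 1: components of {Gizmo} -> Bearing = 1*4 = 4.
Iteration 2: components of {Bearing} -> Cover = 4*5 = 20.
Iteration 3: components of {Cover} -> Plate = 20*3 = 60.
Iteration 4: components of {Plate} -> Ring = 60*4 = 240.
Iteration 5: components of {Ring} -> Cap = 240*1 = 240.
Iteration 6: no further components; recursion stops.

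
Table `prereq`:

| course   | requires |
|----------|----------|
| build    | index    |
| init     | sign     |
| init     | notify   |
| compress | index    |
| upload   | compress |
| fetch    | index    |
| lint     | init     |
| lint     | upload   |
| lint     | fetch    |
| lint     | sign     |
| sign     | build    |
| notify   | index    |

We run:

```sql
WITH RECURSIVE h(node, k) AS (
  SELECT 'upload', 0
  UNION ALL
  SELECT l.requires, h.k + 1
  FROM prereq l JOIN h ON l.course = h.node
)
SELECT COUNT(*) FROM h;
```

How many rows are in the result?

Base: (upload, k=0).
Iteration 1: edges from {upload} -> (compress, k=1).
Iteration 2: edges from {compress} -> (index, k=2).
Iteration 3: no outgoing edges from {index}; recursion stops.
Total rows emitted: 3.

3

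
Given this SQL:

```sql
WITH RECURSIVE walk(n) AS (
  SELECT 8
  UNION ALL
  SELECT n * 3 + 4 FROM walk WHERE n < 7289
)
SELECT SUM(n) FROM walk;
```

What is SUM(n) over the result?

Base: n=8.
Iteration 1: 8 < 7289 holds -> n = 8 * 3 + 4 = 28.
Iteration 2: 28 < 7289 holds -> n = 28 * 3 + 4 = 88.
Iteration 3: 88 < 7289 holds -> n = 88 * 3 + 4 = 268.
Iteration 4: 268 < 7289 holds -> n = 268 * 3 + 4 = 808.
Iteration 5: 808 < 7289 holds -> n = 808 * 3 + 4 = 2428.
Iteration 6: 2428 < 7289 holds -> n = 2428 * 3 + 4 = 7288.
Iteration 7: 7288 < 7289 holds -> n = 7288 * 3 + 4 = 21868.
Iteration 8: 21868 < 7289 fails; recursion stops.
SUM(n) = 8 + 28 + 88 + 268 + 808 + 2428 + 7288 + 21868 = 32784.

32784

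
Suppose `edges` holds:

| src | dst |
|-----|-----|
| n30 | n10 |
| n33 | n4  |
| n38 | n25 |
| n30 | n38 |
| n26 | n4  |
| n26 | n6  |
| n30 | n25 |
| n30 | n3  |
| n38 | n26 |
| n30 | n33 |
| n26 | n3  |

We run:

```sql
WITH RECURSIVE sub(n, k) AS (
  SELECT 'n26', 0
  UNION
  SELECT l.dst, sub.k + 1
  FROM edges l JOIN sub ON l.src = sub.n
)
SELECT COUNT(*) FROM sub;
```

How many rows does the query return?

Base: (n26, k=0).
Iteration 1: edges from {n26} -> (n3, k=1), (n4, k=1), (n6, k=1).
Iteration 2: no outgoing edges from {n3,n4,n6}; recursion stops.
Total rows emitted: 4.

4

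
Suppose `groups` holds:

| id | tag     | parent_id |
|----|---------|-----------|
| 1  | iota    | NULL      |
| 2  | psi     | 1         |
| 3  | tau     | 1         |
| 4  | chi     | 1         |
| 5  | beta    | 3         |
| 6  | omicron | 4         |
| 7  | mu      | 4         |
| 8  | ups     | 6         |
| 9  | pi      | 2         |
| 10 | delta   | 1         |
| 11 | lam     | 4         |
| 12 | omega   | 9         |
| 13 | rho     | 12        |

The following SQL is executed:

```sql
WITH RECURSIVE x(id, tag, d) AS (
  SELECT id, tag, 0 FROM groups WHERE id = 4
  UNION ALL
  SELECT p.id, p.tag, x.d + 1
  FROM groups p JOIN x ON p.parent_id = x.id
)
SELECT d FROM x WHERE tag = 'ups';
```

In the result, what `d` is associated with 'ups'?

Base: id=4 (chi) at d 0.
Iteration 1: rows with parent_id in {4} -> omicron (id 6, d 1), mu (id 7, d 1), lam (id 11, d 1).
Iteration 2: rows with parent_id in {6,7,11} -> ups (id 8, d 2).
Iteration 3: no rows with parent_id in {8}; recursion stops.

2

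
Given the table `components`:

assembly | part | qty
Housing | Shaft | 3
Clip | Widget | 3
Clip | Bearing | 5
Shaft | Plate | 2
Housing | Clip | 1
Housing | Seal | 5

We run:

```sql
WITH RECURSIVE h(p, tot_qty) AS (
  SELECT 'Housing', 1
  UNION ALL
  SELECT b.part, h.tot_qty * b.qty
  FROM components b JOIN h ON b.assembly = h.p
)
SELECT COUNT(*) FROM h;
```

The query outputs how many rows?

7

Base: (Housing, tot_qty=1).
Iteration 1: components of {Housing} -> Clip = 1*1 = 1, Seal = 1*5 = 5, Shaft = 1*3 = 3.
Iteration 2: components of {Clip,Seal,Shaft} -> Bearing = 1*5 = 5, Plate = 3*2 = 6, Widget = 1*3 = 3.
Iteration 3: no further components; recursion stops.
Total rows emitted: 7.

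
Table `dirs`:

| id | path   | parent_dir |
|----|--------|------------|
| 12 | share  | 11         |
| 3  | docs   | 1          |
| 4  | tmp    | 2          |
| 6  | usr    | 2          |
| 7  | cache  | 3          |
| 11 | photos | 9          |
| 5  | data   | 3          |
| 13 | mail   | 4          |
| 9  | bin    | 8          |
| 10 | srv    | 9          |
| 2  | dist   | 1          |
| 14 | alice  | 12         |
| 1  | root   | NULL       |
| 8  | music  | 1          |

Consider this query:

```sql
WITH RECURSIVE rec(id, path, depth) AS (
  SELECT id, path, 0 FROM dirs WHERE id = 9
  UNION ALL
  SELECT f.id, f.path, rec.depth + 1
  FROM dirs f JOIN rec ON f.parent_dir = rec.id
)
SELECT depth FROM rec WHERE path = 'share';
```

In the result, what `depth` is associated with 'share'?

Base: id=9 (bin) at depth 0.
Iteration 1: rows with parent_dir in {9} -> srv (id 10, depth 1), photos (id 11, depth 1).
Iteration 2: rows with parent_dir in {10,11} -> share (id 12, depth 2).
Iteration 3: rows with parent_dir in {12} -> alice (id 14, depth 3).
Iteration 4: no rows with parent_dir in {14}; recursion stops.

2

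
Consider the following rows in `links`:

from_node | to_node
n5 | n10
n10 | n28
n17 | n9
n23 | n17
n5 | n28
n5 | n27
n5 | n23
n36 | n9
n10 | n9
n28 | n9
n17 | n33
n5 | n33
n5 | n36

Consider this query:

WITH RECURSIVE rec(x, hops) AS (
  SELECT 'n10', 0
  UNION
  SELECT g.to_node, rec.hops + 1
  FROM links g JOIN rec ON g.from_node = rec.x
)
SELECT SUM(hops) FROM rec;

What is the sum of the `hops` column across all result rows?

Base: (n10, hops=0).
Iteration 1: edges from {n10} -> (n28, hops=1), (n9, hops=1).
Iteration 2: edges from {n28,n9} -> (n9, hops=2).
Iteration 3: no outgoing edges from {n9}; recursion stops.
SUM(hops) = 0 + 1 + 1 + 2 = 4.

4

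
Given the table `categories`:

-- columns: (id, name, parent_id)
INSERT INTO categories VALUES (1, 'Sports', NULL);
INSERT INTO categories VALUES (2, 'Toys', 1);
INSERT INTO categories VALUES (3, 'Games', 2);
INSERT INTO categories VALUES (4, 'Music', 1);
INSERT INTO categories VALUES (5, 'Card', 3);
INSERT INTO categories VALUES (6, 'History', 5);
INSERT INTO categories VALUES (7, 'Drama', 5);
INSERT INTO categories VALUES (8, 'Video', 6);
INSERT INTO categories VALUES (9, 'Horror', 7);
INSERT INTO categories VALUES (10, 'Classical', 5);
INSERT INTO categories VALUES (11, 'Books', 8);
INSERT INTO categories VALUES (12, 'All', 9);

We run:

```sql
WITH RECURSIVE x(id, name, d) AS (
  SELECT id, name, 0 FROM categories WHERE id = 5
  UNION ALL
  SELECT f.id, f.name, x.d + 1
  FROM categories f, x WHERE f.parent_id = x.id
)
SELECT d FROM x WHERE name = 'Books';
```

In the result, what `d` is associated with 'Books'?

3

Base: id=5 (Card) at d 0.
Iteration 1: rows with parent_id in {5} -> History (id 6, d 1), Drama (id 7, d 1), Classical (id 10, d 1).
Iteration 2: rows with parent_id in {6,7,10} -> Video (id 8, d 2), Horror (id 9, d 2).
Iteration 3: rows with parent_id in {8,9} -> Books (id 11, d 3), All (id 12, d 3).
Iteration 4: no rows with parent_id in {11,12}; recursion stops.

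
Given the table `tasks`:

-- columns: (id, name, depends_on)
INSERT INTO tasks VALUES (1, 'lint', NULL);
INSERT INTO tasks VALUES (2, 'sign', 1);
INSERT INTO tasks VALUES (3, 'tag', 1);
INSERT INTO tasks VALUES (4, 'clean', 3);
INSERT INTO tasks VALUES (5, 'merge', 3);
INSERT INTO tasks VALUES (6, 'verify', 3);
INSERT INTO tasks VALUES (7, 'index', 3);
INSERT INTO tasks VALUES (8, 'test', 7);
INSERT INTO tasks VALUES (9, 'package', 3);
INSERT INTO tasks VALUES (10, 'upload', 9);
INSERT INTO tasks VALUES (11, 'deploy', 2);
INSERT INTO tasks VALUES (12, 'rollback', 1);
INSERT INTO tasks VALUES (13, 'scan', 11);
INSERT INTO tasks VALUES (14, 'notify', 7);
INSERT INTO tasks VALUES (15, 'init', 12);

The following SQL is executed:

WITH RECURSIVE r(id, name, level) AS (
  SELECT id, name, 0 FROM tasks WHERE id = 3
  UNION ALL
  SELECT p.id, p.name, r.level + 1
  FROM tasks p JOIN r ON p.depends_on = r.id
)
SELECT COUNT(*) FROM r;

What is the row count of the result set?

9

Base: id=3 (tag) at level 0.
Iteration 1: rows with depends_on in {3} -> clean (id 4, level 1), merge (id 5, level 1), verify (id 6, level 1), index (id 7, level 1), package (id 9, level 1).
Iteration 2: rows with depends_on in {4,5,6,7,9} -> test (id 8, level 2), upload (id 10, level 2), notify (id 14, level 2).
Iteration 3: no rows with depends_on in {8,10,14}; recursion stops.
Total rows emitted: 9.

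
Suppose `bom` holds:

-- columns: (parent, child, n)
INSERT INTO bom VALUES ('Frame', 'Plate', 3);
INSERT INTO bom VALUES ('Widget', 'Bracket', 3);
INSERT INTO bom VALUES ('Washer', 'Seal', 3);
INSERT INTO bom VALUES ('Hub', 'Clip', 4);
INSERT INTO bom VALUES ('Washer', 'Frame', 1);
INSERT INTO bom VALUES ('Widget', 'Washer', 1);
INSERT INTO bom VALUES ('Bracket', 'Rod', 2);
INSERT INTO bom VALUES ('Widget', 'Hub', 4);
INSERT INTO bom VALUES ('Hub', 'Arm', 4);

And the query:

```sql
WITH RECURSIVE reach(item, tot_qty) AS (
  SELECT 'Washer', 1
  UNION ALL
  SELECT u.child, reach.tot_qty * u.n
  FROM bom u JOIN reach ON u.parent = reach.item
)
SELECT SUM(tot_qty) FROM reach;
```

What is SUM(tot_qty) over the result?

8

Base: (Washer, tot_qty=1).
Iteration 1: components of {Washer} -> Frame = 1*1 = 1, Seal = 1*3 = 3.
Iteration 2: components of {Frame,Seal} -> Plate = 1*3 = 3.
Iteration 3: no further components; recursion stops.
SUM(tot_qty) = 1 + 3 + 1 + 3 = 8.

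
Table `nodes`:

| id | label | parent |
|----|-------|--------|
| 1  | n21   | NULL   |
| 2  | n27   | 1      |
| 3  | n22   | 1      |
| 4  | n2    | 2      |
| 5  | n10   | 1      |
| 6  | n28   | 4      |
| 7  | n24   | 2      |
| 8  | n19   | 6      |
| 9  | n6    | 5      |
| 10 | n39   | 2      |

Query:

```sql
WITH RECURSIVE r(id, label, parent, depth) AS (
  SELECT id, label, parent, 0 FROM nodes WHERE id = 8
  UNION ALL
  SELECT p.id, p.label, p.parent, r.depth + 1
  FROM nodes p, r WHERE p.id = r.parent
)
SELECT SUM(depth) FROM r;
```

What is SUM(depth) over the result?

10

Base: id=8 (n19), parent=6, depth 0.
Iteration 1: join on id=6 -> n28 (id 6, parent=4, depth 1).
Iteration 2: join on id=4 -> n2 (id 4, parent=2, depth 2).
Iteration 3: join on id=2 -> n27 (id 2, parent=1, depth 3).
Iteration 4: join on id=1 -> n21 (id 1, parent=NULL, depth 4).
Iteration 5: parent is NULL; no match; recursion stops.
SUM(depth) = 0 + 1 + 2 + 3 + 4 = 10.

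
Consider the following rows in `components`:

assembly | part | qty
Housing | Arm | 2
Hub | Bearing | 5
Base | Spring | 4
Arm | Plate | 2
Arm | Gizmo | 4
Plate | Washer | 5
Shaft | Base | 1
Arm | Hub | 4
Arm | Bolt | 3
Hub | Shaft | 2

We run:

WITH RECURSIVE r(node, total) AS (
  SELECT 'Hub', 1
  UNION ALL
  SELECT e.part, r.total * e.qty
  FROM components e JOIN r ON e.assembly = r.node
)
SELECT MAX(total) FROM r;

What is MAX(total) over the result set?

8

Base: (Hub, total=1).
Iteration 1: components of {Hub} -> Bearing = 1*5 = 5, Shaft = 1*2 = 2.
Iteration 2: components of {Bearing,Shaft} -> Base = 2*1 = 2.
Iteration 3: components of {Base} -> Spring = 2*4 = 8.
Iteration 4: no further components; recursion stops.
total values: 1, 2, 5, 2, 8; the maximum is 8.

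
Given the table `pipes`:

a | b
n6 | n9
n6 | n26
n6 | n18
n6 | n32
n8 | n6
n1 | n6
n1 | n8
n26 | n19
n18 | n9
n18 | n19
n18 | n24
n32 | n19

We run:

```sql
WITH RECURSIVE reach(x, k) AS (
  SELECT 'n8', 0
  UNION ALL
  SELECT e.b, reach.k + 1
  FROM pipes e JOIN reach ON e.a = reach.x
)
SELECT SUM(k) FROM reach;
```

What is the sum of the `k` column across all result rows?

24

Base: (n8, k=0).
Iteration 1: edges from {n8} -> (n6, k=1).
Iteration 2: edges from {n6} -> (n18, k=2), (n26, k=2), (n32, k=2), (n9, k=2).
Iteration 3: edges from {n18,n26,n32,n9} -> (n19, k=3) x3, (n24, k=3), (n9, k=3). [UNION ALL keeps all 5 new rows, including repeats]
Iteration 4: no outgoing edges from {n19,n24,n9}; recursion stops.
SUM(k) = 0 + 1 + 2 + 2 + 2 + 2 + 3 + 3 + 3 + 3 + 3 = 24.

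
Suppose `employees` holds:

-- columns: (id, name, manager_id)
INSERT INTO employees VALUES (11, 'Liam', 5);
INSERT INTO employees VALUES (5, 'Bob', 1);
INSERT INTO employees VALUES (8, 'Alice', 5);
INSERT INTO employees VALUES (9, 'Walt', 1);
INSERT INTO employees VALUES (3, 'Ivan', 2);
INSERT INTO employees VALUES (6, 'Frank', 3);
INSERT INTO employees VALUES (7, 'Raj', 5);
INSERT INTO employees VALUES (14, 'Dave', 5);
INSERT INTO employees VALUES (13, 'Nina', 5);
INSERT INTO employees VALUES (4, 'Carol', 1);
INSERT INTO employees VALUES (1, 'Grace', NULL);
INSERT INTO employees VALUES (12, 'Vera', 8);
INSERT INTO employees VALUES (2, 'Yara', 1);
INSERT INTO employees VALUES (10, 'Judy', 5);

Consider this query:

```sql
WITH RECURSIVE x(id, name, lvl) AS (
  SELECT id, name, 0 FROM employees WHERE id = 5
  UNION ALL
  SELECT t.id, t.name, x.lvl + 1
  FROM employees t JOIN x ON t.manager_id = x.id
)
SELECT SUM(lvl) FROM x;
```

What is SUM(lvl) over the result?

Base: id=5 (Bob) at lvl 0.
Iteration 1: rows with manager_id in {5} -> Raj (id 7, lvl 1), Alice (id 8, lvl 1), Judy (id 10, lvl 1), Liam (id 11, lvl 1), Nina (id 13, lvl 1), Dave (id 14, lvl 1).
Iteration 2: rows with manager_id in {7,8,10,11,13,14} -> Vera (id 12, lvl 2).
Iteration 3: no rows with manager_id in {12}; recursion stops.
SUM(lvl) = 0 + 1 + 1 + 1 + 1 + 1 + 1 + 2 = 8.

8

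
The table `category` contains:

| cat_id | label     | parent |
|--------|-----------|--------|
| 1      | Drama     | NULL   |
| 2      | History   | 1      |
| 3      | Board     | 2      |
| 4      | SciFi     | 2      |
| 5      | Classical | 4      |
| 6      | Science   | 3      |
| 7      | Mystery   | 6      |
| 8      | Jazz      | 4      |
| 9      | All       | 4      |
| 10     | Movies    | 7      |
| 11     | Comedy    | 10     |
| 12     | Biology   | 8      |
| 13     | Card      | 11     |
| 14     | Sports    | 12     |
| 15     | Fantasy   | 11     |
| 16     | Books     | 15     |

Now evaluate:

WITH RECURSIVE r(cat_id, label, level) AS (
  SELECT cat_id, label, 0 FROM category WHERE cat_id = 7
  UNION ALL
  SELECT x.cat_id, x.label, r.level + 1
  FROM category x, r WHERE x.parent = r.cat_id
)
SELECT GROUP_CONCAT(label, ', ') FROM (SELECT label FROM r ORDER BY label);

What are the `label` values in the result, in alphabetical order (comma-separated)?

Base: cat_id=7 (Mystery) at level 0.
Iteration 1: rows with parent in {7} -> Movies (id 10, level 1).
Iteration 2: rows with parent in {10} -> Comedy (id 11, level 2).
Iteration 3: rows with parent in {11} -> Card (id 13, level 3), Fantasy (id 15, level 3).
Iteration 4: rows with parent in {13,15} -> Books (id 16, level 4).
Iteration 5: no rows with parent in {16}; recursion stops.

Books, Card, Comedy, Fantasy, Movies, Mystery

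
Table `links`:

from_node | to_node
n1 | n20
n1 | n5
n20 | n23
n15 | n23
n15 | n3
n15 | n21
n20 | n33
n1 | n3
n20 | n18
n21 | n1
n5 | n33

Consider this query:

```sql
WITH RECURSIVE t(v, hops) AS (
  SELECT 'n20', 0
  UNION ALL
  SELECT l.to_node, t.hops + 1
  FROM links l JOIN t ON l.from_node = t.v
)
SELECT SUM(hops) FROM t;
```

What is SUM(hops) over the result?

Base: (n20, hops=0).
Iteration 1: edges from {n20} -> (n18, hops=1), (n23, hops=1), (n33, hops=1).
Iteration 2: no outgoing edges from {n18,n23,n33}; recursion stops.
SUM(hops) = 0 + 1 + 1 + 1 = 3.

3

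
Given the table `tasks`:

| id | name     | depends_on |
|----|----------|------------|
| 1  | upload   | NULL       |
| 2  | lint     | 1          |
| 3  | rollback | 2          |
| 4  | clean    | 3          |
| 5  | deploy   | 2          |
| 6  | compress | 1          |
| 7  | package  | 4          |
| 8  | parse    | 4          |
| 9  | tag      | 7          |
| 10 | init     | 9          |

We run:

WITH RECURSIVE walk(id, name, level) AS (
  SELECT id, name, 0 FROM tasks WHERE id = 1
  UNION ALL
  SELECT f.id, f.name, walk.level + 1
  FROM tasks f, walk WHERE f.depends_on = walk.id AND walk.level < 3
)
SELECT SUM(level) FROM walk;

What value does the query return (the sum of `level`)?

9

Base: id=1 (upload) at level 0.
Iteration 1: rows with depends_on in {1} -> lint (id 2, level 1), compress (id 6, level 1).
Iteration 2: rows with depends_on in {2,6} -> rollback (id 3, level 2), deploy (id 5, level 2).
Iteration 3: rows with depends_on in {3,5} -> clean (id 4, level 3).
Iteration 4: level < 3 fails for all current rows; recursion stops.
SUM(level) = 0 + 1 + 1 + 2 + 2 + 3 = 9.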